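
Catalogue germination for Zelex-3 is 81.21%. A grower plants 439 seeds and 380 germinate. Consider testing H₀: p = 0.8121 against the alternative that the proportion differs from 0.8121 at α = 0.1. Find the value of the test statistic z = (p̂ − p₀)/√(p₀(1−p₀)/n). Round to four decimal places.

p̂ = 380/439 = 0.865604.
Standard error under H₀: √(0.8121×0.1879/439) = 0.018644.
z = (0.865604 − 0.8121)/0.018644 = 0.053504/0.018644 = 2.8698.
Two-sided p-value ≈ 2·Φ(−2.870) = 0.0041, so at α = 0.1 we reject H₀.

z = 2.8698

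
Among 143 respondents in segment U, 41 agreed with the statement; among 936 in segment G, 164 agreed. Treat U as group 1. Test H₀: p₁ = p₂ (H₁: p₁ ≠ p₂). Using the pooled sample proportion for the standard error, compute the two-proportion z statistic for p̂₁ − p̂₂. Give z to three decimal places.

z = 3.166

p̂₁ = 41/143 ≈ 0.28671, p̂₂ = 164/936 ≈ 0.17521.
Pooled p̂ = (41+164)/(143+936) = 205/1079 = 0.18999.
SE = √(0.153894 × 0.00806138) = 0.03522.
z = (0.28671 − 0.17521)/0.03522 = 0.11150/0.03522 = 3.166.
Two-sided p-value ≈ 2·Φ(−3.166) = 0.0015.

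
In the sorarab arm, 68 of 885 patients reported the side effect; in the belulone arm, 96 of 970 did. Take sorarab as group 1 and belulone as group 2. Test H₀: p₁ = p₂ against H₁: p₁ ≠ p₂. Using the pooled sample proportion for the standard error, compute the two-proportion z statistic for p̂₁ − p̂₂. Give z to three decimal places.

p̂₁ = 68/885 ≈ 0.07684, p̂₂ = 96/970 ≈ 0.09897.
Pooled p̂ = (68+96)/(885+970) = 164/1855 = 0.08841.
SE = √(0.0805934 × 0.00216087) = 0.01320.
z = (0.07684 − 0.09897)/0.01320 = -0.02213/0.01320 = -1.677.

z = -1.677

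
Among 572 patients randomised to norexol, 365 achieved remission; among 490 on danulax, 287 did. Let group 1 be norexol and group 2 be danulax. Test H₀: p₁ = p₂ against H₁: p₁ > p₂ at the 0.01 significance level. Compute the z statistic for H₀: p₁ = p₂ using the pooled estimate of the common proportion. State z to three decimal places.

z = 1.748

p̂₁ = 365/572 ≈ 0.63811, p̂₂ = 287/490 ≈ 0.58571.
Pooled p̂ = (365+287)/(572+490) = 652/1062 = 0.61394.
SE = √(0.237019 × 0.00378907) = 0.02997.
z = (0.63811 − 0.58571)/0.02997 = 0.05240/0.02997 = 1.748.
p-value = P(Z > 1.748) ≈ 0.0402. With α = 0.01, fail to reject H₀.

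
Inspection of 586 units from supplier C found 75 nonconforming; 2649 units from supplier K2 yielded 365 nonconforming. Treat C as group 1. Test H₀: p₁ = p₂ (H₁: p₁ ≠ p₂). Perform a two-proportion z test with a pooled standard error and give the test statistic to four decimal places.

z = -0.6263

p̂₁ = 75/586 = 0.1279863, p̂₂ = 365/2649 = 0.1377878.
Pooled p̂ = (75+365)/(586+2649) = 440/3235 = 0.1360124.
SE = √(0.117513 × 0.00208399) = 0.0156491.
z = (0.1279863 − 0.1377878)/0.0156491 = -0.0098015/0.0156491 = -0.6263.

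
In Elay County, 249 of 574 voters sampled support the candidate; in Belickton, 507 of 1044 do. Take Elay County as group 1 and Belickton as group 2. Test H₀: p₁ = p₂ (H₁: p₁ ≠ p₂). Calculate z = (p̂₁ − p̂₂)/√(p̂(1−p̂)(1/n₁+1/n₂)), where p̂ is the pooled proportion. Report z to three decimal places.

z = -1.999

p̂₁ = 249/574 ≈ 0.43380, p̂₂ = 507/1044 ≈ 0.48563.
Pooled p̂ = (249+507)/(574+1044) = 756/1618 = 0.46724.
SE = √(p̂(1−p̂)(1/n₁+1/n₂)) = √(0.46724·0.53276·0.00270001) = √(0.000672107) = 0.02593.
z = (0.43380 − 0.48563)/0.02593 = -0.05183/0.02593 = -1.999.
Two-sided p-value ≈ 2·Φ(−1.999) = 0.0456.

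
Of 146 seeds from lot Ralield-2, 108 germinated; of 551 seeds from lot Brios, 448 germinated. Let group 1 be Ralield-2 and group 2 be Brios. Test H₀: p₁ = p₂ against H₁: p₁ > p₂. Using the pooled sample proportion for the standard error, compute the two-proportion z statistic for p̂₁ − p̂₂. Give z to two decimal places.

p̂₁ = 108/146 = 0.7397, p̂₂ = 448/551 = 0.8131.
Pooled p̂ = (108+448)/(146+551) = 556/697 = 0.7977.
SE = √(0.161372 × 0.0086642) = 0.0374.
z = (0.7397 − 0.8131)/0.0374 = -0.0734/0.0374 = -1.96.

z = -1.96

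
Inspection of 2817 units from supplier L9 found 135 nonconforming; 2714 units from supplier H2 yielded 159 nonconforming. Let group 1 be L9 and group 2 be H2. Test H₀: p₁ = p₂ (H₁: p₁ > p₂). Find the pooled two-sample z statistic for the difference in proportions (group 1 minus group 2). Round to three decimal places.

z = -1.767

p̂₁ = 135/2817 ≈ 0.047923, p̂₂ = 159/2714 ≈ 0.058585.
Pooled p̂ = (135+159)/(2817+2714) = 294/5531 = 0.053155.
SE = √(0.0503295 × 0.000723447) = 0.006034.
z = (0.047923 − 0.058585)/0.006034 = -0.010662/0.006034 = -1.767.
p-value = P(Z > -1.767) ≈ 0.9614.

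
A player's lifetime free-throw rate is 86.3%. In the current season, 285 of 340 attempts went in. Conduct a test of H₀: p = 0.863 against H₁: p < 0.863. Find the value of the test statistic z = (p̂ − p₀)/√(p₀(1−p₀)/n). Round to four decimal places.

p̂ = 285/340 = 0.838235.
Under H₀, SE = √(0.863·0.137/340) = √(0.000347738) = 0.018648.
z = (0.838235 − 0.863)/0.018648 = -0.024765/0.018648 = -1.3280.
p-value = P(Z < -1.328) ≈ 0.0921.

z = -1.3280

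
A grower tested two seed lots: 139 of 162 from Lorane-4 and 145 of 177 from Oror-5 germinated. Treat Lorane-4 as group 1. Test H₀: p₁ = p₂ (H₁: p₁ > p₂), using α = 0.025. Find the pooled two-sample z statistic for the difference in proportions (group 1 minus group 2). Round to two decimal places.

z = 0.97

p̂₁ = 139/162 = 0.8580, p̂₂ = 145/177 = 0.8192.
Pooled p̂ = (139+145)/(162+177) = 284/339 = 0.8378.
SE = √(p̂(1−p̂)(1/n₁+1/n₂)) = √(0.8378·0.1622·0.0118226) = √(0.00160692) = 0.0401.
z = (0.8580 − 0.8192)/0.0401 = 0.0388/0.0401 = 0.97.
p-value = P(Z > 0.968) ≈ 0.1664, so at α = 0.025 we fail to reject H₀.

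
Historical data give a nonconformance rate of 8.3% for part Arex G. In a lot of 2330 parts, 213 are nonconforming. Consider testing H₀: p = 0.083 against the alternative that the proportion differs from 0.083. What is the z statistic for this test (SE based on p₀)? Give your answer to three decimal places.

z = 1.473

p̂ = 213/2330 = 0.091416.
SE = √(p₀(1−p₀)/n) = √(0.076111/2330) = 0.005715.
z = (0.091416 − 0.083)/0.005715 = 0.008416/0.005715 = 1.473.
p-value = 2·P(Z > 1.473) ≈ 0.1409.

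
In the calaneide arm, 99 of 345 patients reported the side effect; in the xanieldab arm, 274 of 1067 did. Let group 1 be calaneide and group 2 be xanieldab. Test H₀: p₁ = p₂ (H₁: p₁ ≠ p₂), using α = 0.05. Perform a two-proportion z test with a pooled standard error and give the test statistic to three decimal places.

p̂₁ = 99/345 ≈ 0.28696, p̂₂ = 274/1067 ≈ 0.25679.
Pooled p̂ = (99+274)/(345+1067) = 373/1412 = 0.26416.
SE = √(0.194382 × 0.00383576) = 0.02731.
z = (0.28696 − 0.25679)/0.02731 = 0.03017/0.02731 = 1.105.
p-value = 2·P(Z > 1.105) ≈ 0.2693; since p > α = 0.05, fail to reject H₀.

z = 1.105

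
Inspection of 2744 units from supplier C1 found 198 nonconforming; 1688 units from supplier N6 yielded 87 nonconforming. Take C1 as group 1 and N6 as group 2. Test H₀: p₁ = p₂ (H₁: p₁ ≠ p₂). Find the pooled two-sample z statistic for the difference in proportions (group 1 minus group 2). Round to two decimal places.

z = 2.72

p̂₁ = 198/2744 ≈ 0.0722, p̂₂ = 87/1688 ≈ 0.0515.
Pooled p̂ = (198+87)/(2744+1688) = 285/4432 = 0.0643.
SE = √(p̂(1−p̂)(1/n₁+1/n₂)) = √(0.0643·0.9357·0.000956849) = √(5.75735e-05) = 0.0076.
z = (0.0722 − 0.0515)/0.0076 = 0.0207/0.0076 = 2.72.
p-value = 2·P(Z > 2.717) ≈ 0.0066.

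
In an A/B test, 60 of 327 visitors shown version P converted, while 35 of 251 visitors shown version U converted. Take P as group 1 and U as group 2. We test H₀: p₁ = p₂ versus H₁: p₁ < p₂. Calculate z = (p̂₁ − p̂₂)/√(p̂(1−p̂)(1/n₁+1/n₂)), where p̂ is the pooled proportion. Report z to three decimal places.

p̂₁ = 60/327 ≈ 0.18349, p̂₂ = 35/251 ≈ 0.13944.
Pooled p̂ = (60+35)/(327+251) = 95/578 = 0.16436.
SE = √(p̂(1−p̂)(1/n₁+1/n₂)) = √(0.16436·0.83564·0.00704217) = √(0.000967211) = 0.03110.
z = (0.18349 − 0.13944)/0.03110 = 0.04405/0.03110 = 1.416.

z = 1.416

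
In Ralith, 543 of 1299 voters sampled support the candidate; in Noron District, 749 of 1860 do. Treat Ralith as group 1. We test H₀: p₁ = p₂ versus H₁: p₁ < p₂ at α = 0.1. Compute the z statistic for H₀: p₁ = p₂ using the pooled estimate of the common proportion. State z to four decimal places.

z = 0.8621

p̂₁ = 543/1299 ≈ 0.418014, p̂₂ = 749/1860 ≈ 0.402688.
Pooled p̂ = (543+749)/(1299+1860) = 1292/3159 = 0.408990.
SE = √(p̂(1−p̂)(1/n₁+1/n₂)) = √(0.408990·0.591010·0.00130746) = √(0.000316035) = 0.017777.
z = (0.418014 − 0.402688)/0.017777 = 0.015326/0.017777 = 0.8621.
p-value = P(Z < 0.862) ≈ 0.8057, so at α = 0.1 we fail to reject H₀.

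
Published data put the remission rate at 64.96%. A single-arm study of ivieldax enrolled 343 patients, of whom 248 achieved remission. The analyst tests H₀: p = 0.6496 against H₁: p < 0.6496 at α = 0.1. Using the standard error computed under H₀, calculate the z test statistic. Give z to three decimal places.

z = 2.851

p̂ = 248/343 = 0.72303.
Under H₀, SE = √(0.6496·0.3504/343) = √(0.000663615) = 0.02576.
z = (0.72303 − 0.6496)/0.02576 = 0.07343/0.02576 = 2.851.
p-value = P(Z < 2.851) ≈ 0.9978. With α = 0.1, fail to reject H₀.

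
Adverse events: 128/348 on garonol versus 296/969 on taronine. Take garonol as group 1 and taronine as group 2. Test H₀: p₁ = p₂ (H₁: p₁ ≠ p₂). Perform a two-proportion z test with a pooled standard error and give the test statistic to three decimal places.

z = 2.135

p̂₁ = 128/348 = 0.36782, p̂₂ = 296/969 = 0.30547.
Pooled p̂ = (128+296)/(348+969) = 424/1317 = 0.32194.
SE = √(p̂(1−p̂)(1/n₁+1/n₂)) = √(0.32194·0.67806·0.00390555) = √(0.000852567) = 0.02920.
z = (0.36782 − 0.30547)/0.02920 = 0.06235/0.02920 = 2.135.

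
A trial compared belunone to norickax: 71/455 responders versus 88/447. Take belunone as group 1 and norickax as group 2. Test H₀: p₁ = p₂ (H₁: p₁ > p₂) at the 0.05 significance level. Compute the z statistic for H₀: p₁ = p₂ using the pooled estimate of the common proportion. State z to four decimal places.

z = -1.6087

p̂₁ = 71/455 ≈ 0.1560440, p̂₂ = 88/447 ≈ 0.1968680.
Pooled p̂ = (71+88)/(455+447) = 159/902 = 0.1762749.
SE = √(p̂(1−p̂)(1/n₁+1/n₂)) = √(0.1762749·0.8237251·0.00443494) = √(0.000643962) = 0.0253764.
z = (0.1560440 − 0.1968680)/0.0253764 = -0.0408240/0.0253764 = -1.6087.
p-value = P(Z > -1.609) ≈ 0.9462, so at α = 0.05 we fail to reject H₀.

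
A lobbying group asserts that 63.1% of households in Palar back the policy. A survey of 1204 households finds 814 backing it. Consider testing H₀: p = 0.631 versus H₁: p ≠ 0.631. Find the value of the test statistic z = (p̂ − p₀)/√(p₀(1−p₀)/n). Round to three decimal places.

z = 3.242

p̂ = 814/1204 ≈ 0.676080.
Under H₀, SE = √(0.631·0.369/1204) = √(0.000193388) = 0.013906.
z = (0.676080 − 0.631)/0.013906 = 0.045080/0.013906 = 3.242.
p-value = 2·P(Z > 3.242) ≈ 0.0012.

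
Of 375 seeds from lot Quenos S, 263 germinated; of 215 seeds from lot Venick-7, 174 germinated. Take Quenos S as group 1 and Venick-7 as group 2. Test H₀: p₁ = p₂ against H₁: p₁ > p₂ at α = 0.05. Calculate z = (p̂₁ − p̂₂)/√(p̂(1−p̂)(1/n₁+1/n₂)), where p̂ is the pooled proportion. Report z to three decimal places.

z = -2.880

p̂₁ = 263/375 = 0.70133, p̂₂ = 174/215 = 0.80930.
Pooled p̂ = (263+174)/(375+215) = 437/590 = 0.74068.
SE = √(0.192074 × 0.00731783) = 0.03749.
z = (0.70133 − 0.80930)/0.03749 = -0.10797/0.03749 = -2.880.
p-value = P(Z > -2.880) ≈ 0.9980, so at α = 0.05 we fail to reject H₀.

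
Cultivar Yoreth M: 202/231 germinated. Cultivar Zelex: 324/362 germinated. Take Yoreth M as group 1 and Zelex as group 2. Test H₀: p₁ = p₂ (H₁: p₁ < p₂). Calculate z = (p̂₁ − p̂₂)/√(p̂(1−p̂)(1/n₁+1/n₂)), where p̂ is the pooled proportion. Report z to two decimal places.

z = -0.77

p̂₁ = 202/231 = 0.8745, p̂₂ = 324/362 = 0.8950.
Pooled p̂ = (202+324)/(231+362) = 526/593 = 0.8870.
SE = √(0.100219 × 0.00709144) = 0.0267.
z = (0.8745 − 0.8950)/0.0267 = -0.0205/0.0267 = -0.77.
p-value = P(Z < -0.772) ≈ 0.2202.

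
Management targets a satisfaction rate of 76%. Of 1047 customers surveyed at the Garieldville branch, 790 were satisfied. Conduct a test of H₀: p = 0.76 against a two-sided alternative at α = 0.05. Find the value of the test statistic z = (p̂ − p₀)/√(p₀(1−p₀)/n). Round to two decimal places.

p̂ = 790/1047 = 0.75454.
Under H₀, SE = √(0.76·0.24/1047) = √(0.000174212) = 0.01320.
z = (0.75454 − 0.76)/0.01320 = -0.00546/0.01320 = -0.41.
p-value = 2·P(Z > 0.414) ≈ 0.6789. With α = 0.05, fail to reject H₀.

z = -0.41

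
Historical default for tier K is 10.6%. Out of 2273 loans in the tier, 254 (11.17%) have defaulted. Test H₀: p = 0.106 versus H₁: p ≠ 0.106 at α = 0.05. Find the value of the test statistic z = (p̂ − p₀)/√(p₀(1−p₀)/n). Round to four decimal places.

z = 0.8900

p̂ = 254/2273 = 0.111747.
Standard error under H₀: √(0.106×0.894/2273) = 0.006457.
z = (0.111747 − 0.106)/0.006457 = 0.005747/0.006457 = 0.8900.
Two-sided p-value ≈ 2·Φ(−0.890) = 0.3735. With α = 0.05, fail to reject H₀.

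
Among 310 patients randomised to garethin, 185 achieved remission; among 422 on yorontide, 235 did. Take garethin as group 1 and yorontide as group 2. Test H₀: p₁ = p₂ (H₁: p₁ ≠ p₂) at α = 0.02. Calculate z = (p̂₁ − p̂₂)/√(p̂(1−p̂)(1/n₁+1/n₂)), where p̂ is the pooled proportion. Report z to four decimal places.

p̂₁ = 185/310 = 0.596774, p̂₂ = 235/422 = 0.556872.
Pooled p̂ = (185+235)/(310+422) = 420/732 = 0.573770.
SE = √(p̂(1−p̂)(1/n₁+1/n₂)) = √(0.573770·0.426230·0.00559547) = √(0.00136842) = 0.036992.
z = (0.596774 − 0.556872)/0.036992 = 0.039902/0.036992 = 1.0787.
Two-sided p-value ≈ 2·Φ(−1.079) = 0.2807. With α = 0.02, fail to reject H₀.

z = 1.0787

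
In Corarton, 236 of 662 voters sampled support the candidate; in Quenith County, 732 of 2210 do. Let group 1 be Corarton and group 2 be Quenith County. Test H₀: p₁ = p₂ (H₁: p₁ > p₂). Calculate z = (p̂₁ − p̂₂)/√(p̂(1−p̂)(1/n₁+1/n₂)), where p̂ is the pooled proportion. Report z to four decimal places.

z = 1.2067

p̂₁ = 236/662 = 0.356495, p̂₂ = 732/2210 = 0.331222.
Pooled p̂ = (236+732)/(662+2210) = 968/2872 = 0.337047.
SE = √(0.223446 × 0.00196306) = 0.020944.
z = (0.356495 − 0.331222)/0.020944 = 0.025273/0.020944 = 1.2067.
p-value = P(Z > 1.207) ≈ 0.1138.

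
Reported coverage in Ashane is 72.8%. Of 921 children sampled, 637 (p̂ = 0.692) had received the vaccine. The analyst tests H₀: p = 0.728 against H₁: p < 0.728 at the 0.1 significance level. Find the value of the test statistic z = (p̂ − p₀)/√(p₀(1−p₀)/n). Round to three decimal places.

z = -2.480

p̂ = 637/921 ≈ 0.69164.
Under H₀, SE = √(0.728·0.272/921) = √(0.000215001) = 0.01466.
z = (0.69164 − 0.728)/0.01466 = -0.03636/0.01466 = -2.480.
p-value = P(Z < -2.480) ≈ 0.0066. With α = 0.1, reject H₀.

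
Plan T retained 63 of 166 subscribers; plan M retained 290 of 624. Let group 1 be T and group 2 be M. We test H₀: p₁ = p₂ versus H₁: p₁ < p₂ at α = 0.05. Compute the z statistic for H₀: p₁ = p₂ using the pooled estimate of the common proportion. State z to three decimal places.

z = -1.963

p̂₁ = 63/166 = 0.37952, p̂₂ = 290/624 = 0.46474.
Pooled p̂ = (63+290)/(166+624) = 353/790 = 0.44684.
SE = √(0.247174 × 0.00762666) = 0.04342.
z = (0.37952 − 0.46474)/0.04342 = -0.08522/0.04342 = -1.963.
p-value = P(Z < -1.963) ≈ 0.0248, so at α = 0.05 we reject H₀.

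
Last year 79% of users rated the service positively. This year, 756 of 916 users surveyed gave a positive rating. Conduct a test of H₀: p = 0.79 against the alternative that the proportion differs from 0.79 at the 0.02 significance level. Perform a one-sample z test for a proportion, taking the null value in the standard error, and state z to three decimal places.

p̂ = 756/916 ≈ 0.82533.
Under H₀, SE = √(0.79·0.21/916) = √(0.000181114) = 0.01346.
z = (0.82533 − 0.79)/0.01346 = 0.03533/0.01346 = 2.625.
p-value = 2·P(Z > 2.625) ≈ 0.0087. With α = 0.02, reject H₀.

z = 2.625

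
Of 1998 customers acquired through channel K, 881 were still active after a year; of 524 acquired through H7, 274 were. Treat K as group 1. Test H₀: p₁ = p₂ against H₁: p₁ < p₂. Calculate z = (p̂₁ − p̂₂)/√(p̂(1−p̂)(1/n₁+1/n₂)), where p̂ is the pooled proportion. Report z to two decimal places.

z = -3.35

p̂₁ = 881/1998 ≈ 0.4409, p̂₂ = 274/524 ≈ 0.5229.
Pooled p̂ = (881+274)/(1998+524) = 1155/2522 = 0.4580.
SE = √(0.248233 × 0.0024089) = 0.0245.
z = (0.4409 − 0.5229)/0.0245 = -0.0820/0.0245 = -3.35.
p-value = P(Z < -3.352) ≈ 0.0004.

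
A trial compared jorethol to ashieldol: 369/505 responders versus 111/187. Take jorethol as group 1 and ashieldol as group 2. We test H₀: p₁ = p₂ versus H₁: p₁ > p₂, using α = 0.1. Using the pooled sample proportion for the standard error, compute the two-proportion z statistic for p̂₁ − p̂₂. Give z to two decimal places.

p̂₁ = 369/505 ≈ 0.7307, p̂₂ = 111/187 ≈ 0.5936.
Pooled p̂ = (369+111)/(505+187) = 480/692 = 0.6936.
SE = √(p̂(1−p̂)(1/n₁+1/n₂)) = √(0.6936·0.3064·0.00732779) = √(0.00155718) = 0.0395.
z = (0.7307 − 0.5936)/0.0395 = 0.1371/0.0395 = 3.47.
p-value = P(Z > 3.475) ≈ 0.0003. With α = 0.1, reject H₀.

z = 3.47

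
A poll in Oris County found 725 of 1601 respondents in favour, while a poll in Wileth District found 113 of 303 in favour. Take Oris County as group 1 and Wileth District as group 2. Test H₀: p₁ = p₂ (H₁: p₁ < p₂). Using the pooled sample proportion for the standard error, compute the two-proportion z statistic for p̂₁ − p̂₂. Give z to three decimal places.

p̂₁ = 725/1601 = 0.45284, p̂₂ = 113/303 = 0.37294.
Pooled p̂ = (725+113)/(1601+303) = 838/1904 = 0.44013.
SE = √(0.246415 × 0.00392494) = 0.03110.
z = (0.45284 − 0.37294)/0.03110 = 0.07990/0.03110 = 2.569.
p-value = P(Z < 2.569) ≈ 0.9949.

z = 2.569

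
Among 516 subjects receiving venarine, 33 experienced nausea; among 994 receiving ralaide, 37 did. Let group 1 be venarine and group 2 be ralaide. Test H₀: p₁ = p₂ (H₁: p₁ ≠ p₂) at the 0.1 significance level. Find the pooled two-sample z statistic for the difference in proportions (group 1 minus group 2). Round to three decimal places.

p̂₁ = 33/516 = 0.06395, p̂₂ = 37/994 = 0.03722.
Pooled p̂ = (33+37)/(516+994) = 70/1510 = 0.04636.
SE = √(p̂(1−p̂)(1/n₁+1/n₂)) = √(0.04636·0.95364·0.00294402) = √(0.000130151) = 0.01141.
z = (0.06395 − 0.03722)/0.01141 = 0.02673/0.01141 = 2.343.
Two-sided p-value ≈ 2·Φ(−2.343) = 0.0191; since p < α = 0.1, reject H₀.

z = 2.343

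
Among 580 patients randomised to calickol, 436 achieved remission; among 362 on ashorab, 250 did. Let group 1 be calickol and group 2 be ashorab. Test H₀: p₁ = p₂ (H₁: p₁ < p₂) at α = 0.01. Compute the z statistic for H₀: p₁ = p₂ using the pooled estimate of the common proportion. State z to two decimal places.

p̂₁ = 436/580 = 0.7517, p̂₂ = 250/362 = 0.6906.
Pooled p̂ = (436+250)/(580+362) = 686/942 = 0.7282.
SE = √(0.197908 × 0.00448657) = 0.0298.
z = (0.7517 − 0.6906)/0.0298 = 0.0611/0.0298 = 2.05.
p-value = P(Z < 2.051) ≈ 0.9799, so at α = 0.01 we fail to reject H₀.

z = 2.05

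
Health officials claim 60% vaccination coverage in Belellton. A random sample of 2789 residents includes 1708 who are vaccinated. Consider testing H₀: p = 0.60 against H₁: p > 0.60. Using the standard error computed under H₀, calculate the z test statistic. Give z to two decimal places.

p̂ = 1708/2789 ≈ 0.61241.
Standard error under H₀: √(0.6×0.4/2789) = 0.00928.
z = (0.61241 − 0.6)/0.00928 = 0.01241/0.00928 = 1.34.

z = 1.34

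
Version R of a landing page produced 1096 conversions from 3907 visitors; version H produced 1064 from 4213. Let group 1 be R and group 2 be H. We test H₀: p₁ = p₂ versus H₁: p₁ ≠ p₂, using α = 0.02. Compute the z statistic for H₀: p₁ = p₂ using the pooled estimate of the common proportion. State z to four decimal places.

p̂₁ = 1096/3907 = 0.280522, p̂₂ = 1064/4213 = 0.252552.
Pooled p̂ = (1096+1064)/(3907+4213) = 2160/8120 = 0.266010.
SE = √(0.195249 × 0.000493311) = 0.009814.
z = (0.280522 − 0.252552)/0.009814 = 0.027970/0.009814 = 2.8500.
p-value = 2·P(Z > 2.850) ≈ 0.0044; since p < α = 0.02, reject H₀.

z = 2.8500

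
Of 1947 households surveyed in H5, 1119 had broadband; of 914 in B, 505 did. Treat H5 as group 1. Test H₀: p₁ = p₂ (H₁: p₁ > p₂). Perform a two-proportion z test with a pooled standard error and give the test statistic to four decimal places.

z = 1.1183

p̂₁ = 1119/1947 ≈ 0.574730, p̂₂ = 505/914 ≈ 0.552516.
Pooled p̂ = (1119+505)/(1947+914) = 1624/2861 = 0.567634.
SE = √(0.245426 × 0.0016077) = 0.019864.
z = (0.574730 − 0.552516)/0.019864 = 0.022214/0.019864 = 1.1183.
p-value = P(Z > 1.118) ≈ 0.1317.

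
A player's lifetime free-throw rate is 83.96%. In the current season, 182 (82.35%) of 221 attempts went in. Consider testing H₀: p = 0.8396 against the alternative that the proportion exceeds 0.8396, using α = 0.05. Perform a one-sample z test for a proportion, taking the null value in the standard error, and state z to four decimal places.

p̂ = 182/221 = 0.823529.
Under H₀, SE = √(0.8396·0.1604/221) = √(0.000609375) = 0.024686.
z = (0.823529 − 0.8396)/0.024686 = -0.016071/0.024686 = -0.6510.
p-value = P(Z > -0.651) ≈ 0.7425; since p > α = 0.05, fail to reject H₀.

z = -0.6510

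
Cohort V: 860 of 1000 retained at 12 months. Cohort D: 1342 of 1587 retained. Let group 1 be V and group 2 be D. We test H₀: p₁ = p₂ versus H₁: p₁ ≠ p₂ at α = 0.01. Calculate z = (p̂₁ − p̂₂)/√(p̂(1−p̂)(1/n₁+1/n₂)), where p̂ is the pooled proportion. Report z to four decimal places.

p̂₁ = 860/1000 = 0.8600000, p̂₂ = 1342/1587 = 0.8456207.
Pooled p̂ = (860+1342)/(1000+1587) = 2202/2587 = 0.8511790.
SE = √(0.126673 × 0.00163012) = 0.0143699.
z = (0.8600000 − 0.8456207)/0.0143699 = 0.0143793/0.0143699 = 1.0007.
Two-sided p-value ≈ 2·Φ(−1.001) = 0.3170; since p > α = 0.01, fail to reject H₀.

z = 1.0007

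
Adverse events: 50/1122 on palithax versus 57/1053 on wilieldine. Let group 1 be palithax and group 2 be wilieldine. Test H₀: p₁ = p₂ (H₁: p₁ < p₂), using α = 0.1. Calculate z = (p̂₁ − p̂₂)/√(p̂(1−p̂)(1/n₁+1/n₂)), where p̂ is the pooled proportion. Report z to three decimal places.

p̂₁ = 50/1122 = 0.04456, p̂₂ = 57/1053 = 0.05413.
Pooled p̂ = (50+57)/(1122+1053) = 107/2175 = 0.04920.
SE = √(p̂(1−p̂)(1/n₁+1/n₂)) = √(0.04920·0.95080·0.00184093) = √(8.611e-05) = 0.00928.
z = (0.04456 − 0.05413)/0.00928 = -0.00957/0.00928 = -1.031.
p-value = P(Z < -1.031) ≈ 0.1513; since p > α = 0.1, fail to reject H₀.

z = -1.031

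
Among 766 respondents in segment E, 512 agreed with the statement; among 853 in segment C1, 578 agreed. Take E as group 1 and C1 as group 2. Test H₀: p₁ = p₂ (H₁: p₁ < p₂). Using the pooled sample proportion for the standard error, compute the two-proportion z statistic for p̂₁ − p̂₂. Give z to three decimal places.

z = -0.394

p̂₁ = 512/766 = 0.66841, p̂₂ = 578/853 = 0.67761.
Pooled p̂ = (512+578)/(766+853) = 1090/1619 = 0.67326.
SE = √(p̂(1−p̂)(1/n₁+1/n₂)) = √(0.67326·0.32674·0.00247782) = √(0.000545077) = 0.02335.
z = (0.66841 − 0.67761)/0.02335 = -0.00920/0.02335 = -0.394.
p-value = P(Z < -0.394) ≈ 0.3468.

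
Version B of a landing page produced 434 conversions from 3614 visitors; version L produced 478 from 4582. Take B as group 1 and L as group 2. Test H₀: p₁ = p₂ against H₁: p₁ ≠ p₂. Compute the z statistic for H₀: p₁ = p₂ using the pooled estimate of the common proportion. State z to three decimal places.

z = 2.254

p̂₁ = 434/3614 ≈ 0.120089, p̂₂ = 478/4582 ≈ 0.104321.
Pooled p̂ = (434+478)/(3614+4582) = 912/8196 = 0.111274.
SE = √(0.0988919 × 0.000494947) = 0.006996.
z = (0.120089 − 0.104321)/0.006996 = 0.015768/0.006996 = 2.254.
p-value = 2·P(Z > 2.254) ≈ 0.0242.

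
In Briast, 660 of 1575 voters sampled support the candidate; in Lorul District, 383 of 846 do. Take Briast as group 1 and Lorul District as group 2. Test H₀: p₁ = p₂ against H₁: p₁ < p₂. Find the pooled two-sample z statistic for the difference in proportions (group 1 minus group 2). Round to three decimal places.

z = -1.595

p̂₁ = 660/1575 ≈ 0.41905, p̂₂ = 383/846 ≈ 0.45272.
Pooled p̂ = (660+383)/(1575+846) = 1043/2421 = 0.43081.
SE = √(0.245213 × 0.00181695) = 0.02111.
z = (0.41905 − 0.45272)/0.02111 = -0.03367/0.02111 = -1.595.
p-value = P(Z < -1.595) ≈ 0.0553.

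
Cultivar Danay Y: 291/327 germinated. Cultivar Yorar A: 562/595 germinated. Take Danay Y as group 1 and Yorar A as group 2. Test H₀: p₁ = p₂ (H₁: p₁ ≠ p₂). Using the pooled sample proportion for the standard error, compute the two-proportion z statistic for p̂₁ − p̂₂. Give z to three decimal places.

p̂₁ = 291/327 = 0.889908, p̂₂ = 562/595 = 0.944538.
Pooled p̂ = (291+562)/(327+595) = 853/922 = 0.925163.
SE = √(p̂(1−p̂)(1/n₁+1/n₂)) = √(0.925163·0.074837·0.00473878) = √(0.000328097) = 0.018113.
z = (0.889908 − 0.944538)/0.018113 = -0.054630/0.018113 = -3.016.
Two-sided p-value ≈ 2·Φ(−3.016) = 0.0026.

z = -3.016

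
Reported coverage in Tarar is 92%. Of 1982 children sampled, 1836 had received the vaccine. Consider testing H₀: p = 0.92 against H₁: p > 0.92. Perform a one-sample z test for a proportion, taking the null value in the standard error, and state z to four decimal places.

z = 1.0399

p̂ = 1836/1982 = 0.926337.
Under H₀, SE = √(0.92·0.08/1982) = √(3.71342e-05) = 0.006094.
z = (0.926337 − 0.92)/0.006094 = 0.006337/0.006094 = 1.0399.
p-value = P(Z > 1.040) ≈ 0.1492.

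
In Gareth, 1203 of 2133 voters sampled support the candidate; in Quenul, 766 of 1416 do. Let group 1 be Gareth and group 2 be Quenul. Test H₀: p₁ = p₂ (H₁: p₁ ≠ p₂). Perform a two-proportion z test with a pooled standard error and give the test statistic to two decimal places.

p̂₁ = 1203/2133 ≈ 0.5640, p̂₂ = 766/1416 ≈ 0.5410.
Pooled p̂ = (1203+766)/(2133+1416) = 1969/3549 = 0.5548.
SE = √(0.246997 × 0.00117504) = 0.0170.
z = (0.5640 − 0.5410)/0.0170 = 0.0230/0.0170 = 1.35.
Two-sided p-value ≈ 2·Φ(−1.352) = 0.1764.

z = 1.35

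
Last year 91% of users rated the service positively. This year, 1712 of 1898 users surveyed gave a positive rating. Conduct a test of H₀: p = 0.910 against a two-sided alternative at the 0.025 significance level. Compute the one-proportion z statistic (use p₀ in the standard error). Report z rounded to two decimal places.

z = -1.22

p̂ = 1712/1898 ≈ 0.90200.
SE = √(p₀(1−p₀)/n) = √(0.0819/1898) = 0.00657.
z = (0.90200 − 0.91)/0.00657 = -0.00800/0.00657 = -1.22.
p-value = 2·P(Z > 1.218) ≈ 0.2234; since p > α = 0.025, fail to reject H₀.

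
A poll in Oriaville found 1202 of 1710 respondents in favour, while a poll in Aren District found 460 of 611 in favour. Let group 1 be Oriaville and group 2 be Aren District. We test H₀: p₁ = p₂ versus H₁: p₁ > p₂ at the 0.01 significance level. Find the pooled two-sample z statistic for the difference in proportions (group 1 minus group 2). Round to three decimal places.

z = -2.350

p̂₁ = 1202/1710 ≈ 0.70292, p̂₂ = 460/611 ≈ 0.75286.
Pooled p̂ = (1202+460)/(1710+611) = 1662/2321 = 0.71607.
SE = √(0.203313 × 0.00222146) = 0.02125.
z = (0.70292 − 0.75286)/0.02125 = -0.04994/0.02125 = -2.350.
p-value = P(Z > -2.350) ≈ 0.9906. With α = 0.01, fail to reject H₀.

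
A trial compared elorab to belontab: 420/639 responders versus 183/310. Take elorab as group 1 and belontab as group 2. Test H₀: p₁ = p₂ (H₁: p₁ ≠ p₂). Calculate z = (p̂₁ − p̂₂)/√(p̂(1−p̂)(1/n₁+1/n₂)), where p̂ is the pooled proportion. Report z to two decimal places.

p̂₁ = 420/639 = 0.6573, p̂₂ = 183/310 = 0.5903.
Pooled p̂ = (420+183)/(639+310) = 603/949 = 0.6354.
SE = √(0.231665 × 0.00479075) = 0.0333.
z = (0.6573 − 0.5903)/0.0333 = 0.0670/0.0333 = 2.01.

z = 2.01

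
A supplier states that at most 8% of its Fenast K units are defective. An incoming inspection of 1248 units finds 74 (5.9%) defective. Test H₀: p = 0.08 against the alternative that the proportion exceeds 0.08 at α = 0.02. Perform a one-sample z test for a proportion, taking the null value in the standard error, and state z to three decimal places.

p̂ = 74/1248 = 0.059295.
Standard error under H₀: √(0.08×0.92/1248) = 0.007679.
z = (0.059295 − 0.08)/0.007679 = -0.020705/0.007679 = -2.696.
p-value = P(Z > -2.696) ≈ 0.9965, so at α = 0.02 we fail to reject H₀.

z = -2.696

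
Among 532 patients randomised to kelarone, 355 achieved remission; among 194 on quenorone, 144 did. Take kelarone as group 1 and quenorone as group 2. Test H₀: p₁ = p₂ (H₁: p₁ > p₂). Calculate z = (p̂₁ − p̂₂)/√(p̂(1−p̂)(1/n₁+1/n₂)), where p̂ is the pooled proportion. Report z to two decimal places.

p̂₁ = 355/532 = 0.6673, p̂₂ = 144/194 = 0.7423.
Pooled p̂ = (355+144)/(532+194) = 499/726 = 0.6873.
SE = √(p̂(1−p̂)(1/n₁+1/n₂)) = √(0.6873·0.3127·0.00703434) = √(0.00151174) = 0.0389.
z = (0.6673 − 0.7423)/0.0389 = -0.0750/0.0389 = -1.93.
p-value = P(Z > -1.928) ≈ 0.9731.

z = -1.93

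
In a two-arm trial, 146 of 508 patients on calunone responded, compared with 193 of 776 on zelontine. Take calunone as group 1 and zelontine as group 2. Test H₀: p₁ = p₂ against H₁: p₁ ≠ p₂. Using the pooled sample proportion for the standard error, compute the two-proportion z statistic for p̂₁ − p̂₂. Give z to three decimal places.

p̂₁ = 146/508 = 0.28740, p̂₂ = 193/776 = 0.24871.
Pooled p̂ = (146+193)/(508+776) = 339/1284 = 0.26402.
SE = √(p̂(1−p̂)(1/n₁+1/n₂)) = √(0.26402·0.73598·0.00325716) = √(0.000632909) = 0.02516.
z = (0.28740 − 0.24871)/0.02516 = 0.03869/0.02516 = 1.538.

z = 1.538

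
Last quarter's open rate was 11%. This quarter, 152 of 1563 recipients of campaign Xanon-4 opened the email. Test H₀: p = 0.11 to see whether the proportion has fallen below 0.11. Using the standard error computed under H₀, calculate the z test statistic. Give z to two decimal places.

p̂ = 152/1563 = 0.09725.
Under H₀, SE = √(0.11·0.89/1563) = √(6.2636e-05) = 0.00791.
z = (0.09725 − 0.11)/0.00791 = -0.01275/0.00791 = -1.61.
p-value = P(Z < -1.611) ≈ 0.0536.

z = -1.61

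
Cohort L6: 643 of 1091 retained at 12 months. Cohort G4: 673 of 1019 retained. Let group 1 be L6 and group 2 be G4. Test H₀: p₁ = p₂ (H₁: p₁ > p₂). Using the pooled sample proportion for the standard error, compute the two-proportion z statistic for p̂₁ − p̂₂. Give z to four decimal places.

z = -3.3680

p̂₁ = 643/1091 = 0.5893676, p̂₂ = 673/1019 = 0.6604514.
Pooled p̂ = (643+673)/(1091+1019) = 1316/2110 = 0.6236967.
SE = √(0.234699 × 0.00189794) = 0.0211056.
z = (0.5893676 − 0.6604514)/0.0211056 = -0.0710838/0.0211056 = -3.3680.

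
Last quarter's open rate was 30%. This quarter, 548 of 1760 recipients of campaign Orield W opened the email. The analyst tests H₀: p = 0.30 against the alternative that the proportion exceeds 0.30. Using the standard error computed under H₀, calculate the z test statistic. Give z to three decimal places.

z = 1.040

p̂ = 548/1760 ≈ 0.31136.
SE = √(p₀(1−p₀)/n) = √(0.21/1760) = 0.01092.
z = (0.31136 − 0.3)/0.01092 = 0.01136/0.01092 = 1.040.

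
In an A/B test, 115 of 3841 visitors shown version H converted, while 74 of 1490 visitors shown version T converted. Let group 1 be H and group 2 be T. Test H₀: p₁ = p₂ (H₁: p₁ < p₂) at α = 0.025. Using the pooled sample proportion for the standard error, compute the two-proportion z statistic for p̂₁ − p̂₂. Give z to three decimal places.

z = -3.495

p̂₁ = 115/3841 ≈ 0.029940, p̂₂ = 74/1490 ≈ 0.049664.
Pooled p̂ = (115+74)/(3841+1490) = 189/5331 = 0.035453.
SE = √(p̂(1−p̂)(1/n₁+1/n₂)) = √(0.035453·0.964547·0.00093149) = √(3.18533e-05) = 0.005644.
z = (0.029940 − 0.049664)/0.005644 = -0.019724/0.005644 = -3.495.
p-value = P(Z < -3.495) ≈ 0.0002; since p < α = 0.025, reject H₀.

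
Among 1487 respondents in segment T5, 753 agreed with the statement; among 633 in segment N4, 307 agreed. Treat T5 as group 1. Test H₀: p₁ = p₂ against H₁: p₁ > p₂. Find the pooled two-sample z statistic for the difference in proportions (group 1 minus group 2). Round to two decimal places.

p̂₁ = 753/1487 = 0.5064, p̂₂ = 307/633 = 0.4850.
Pooled p̂ = (753+307)/(1487+633) = 1060/2120 = 0.5000.
SE = √(p̂(1−p̂)(1/n₁+1/n₂)) = √(0.5000·0.5000·0.00225227) = √(0.000563068) = 0.0237.
z = (0.5064 − 0.4850)/0.0237 = 0.0214/0.0237 = 0.90.
p-value = P(Z > 0.902) ≈ 0.1836.

z = 0.90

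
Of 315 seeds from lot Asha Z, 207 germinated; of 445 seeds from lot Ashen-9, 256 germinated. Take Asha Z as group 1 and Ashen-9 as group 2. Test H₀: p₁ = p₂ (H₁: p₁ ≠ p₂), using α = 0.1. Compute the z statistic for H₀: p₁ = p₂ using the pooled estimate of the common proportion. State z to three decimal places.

z = 2.279

p̂₁ = 207/315 ≈ 0.657143, p̂₂ = 256/445 ≈ 0.575281.
Pooled p̂ = (207+256)/(315+445) = 463/760 = 0.609211.
SE = √(p̂(1−p̂)(1/n₁+1/n₂)) = √(0.609211·0.390789·0.00542179) = √(0.00129078) = 0.035927.
z = (0.657143 − 0.575281)/0.035927 = 0.081862/0.035927 = 2.279.
p-value = 2·P(Z > 2.279) ≈ 0.0227. With α = 0.1, reject H₀.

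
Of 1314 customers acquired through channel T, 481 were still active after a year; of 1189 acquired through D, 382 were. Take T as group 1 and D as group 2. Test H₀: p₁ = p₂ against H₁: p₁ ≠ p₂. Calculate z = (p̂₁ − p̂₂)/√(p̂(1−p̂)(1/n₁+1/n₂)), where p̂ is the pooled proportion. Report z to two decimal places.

z = 2.35

p̂₁ = 481/1314 ≈ 0.36606, p̂₂ = 382/1189 ≈ 0.32128.
Pooled p̂ = (481+382)/(1314+1189) = 863/2503 = 0.34479.
SE = √(0.225909 × 0.00160208) = 0.01902.
z = (0.36606 − 0.32128)/0.01902 = 0.04478/0.01902 = 2.35.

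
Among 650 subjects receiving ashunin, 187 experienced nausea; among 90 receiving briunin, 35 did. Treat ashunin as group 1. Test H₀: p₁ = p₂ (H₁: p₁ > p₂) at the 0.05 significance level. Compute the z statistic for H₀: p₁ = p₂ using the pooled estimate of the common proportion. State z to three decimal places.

z = -1.963

p̂₁ = 187/650 ≈ 0.287692, p̂₂ = 35/90 ≈ 0.388889.
Pooled p̂ = (187+35)/(650+90) = 222/740 = 0.300000.
SE = √(p̂(1−p̂)(1/n₁+1/n₂)) = √(0.300000·0.700000·0.0126496) = √(0.00265641) = 0.051540.
z = (0.287692 − 0.388889)/0.051540 = -0.101197/0.051540 = -1.963.
p-value = P(Z > -1.963) ≈ 0.9752. With α = 0.05, fail to reject H₀.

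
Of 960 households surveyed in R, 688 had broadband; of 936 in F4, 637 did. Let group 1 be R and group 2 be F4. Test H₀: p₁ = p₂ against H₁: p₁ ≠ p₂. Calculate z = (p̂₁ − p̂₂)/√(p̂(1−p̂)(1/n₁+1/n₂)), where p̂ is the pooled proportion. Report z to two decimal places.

p̂₁ = 688/960 ≈ 0.7167, p̂₂ = 637/936 ≈ 0.6806.
Pooled p̂ = (688+637)/(960+936) = 1325/1896 = 0.6988.
SE = √(p̂(1−p̂)(1/n₁+1/n₂)) = √(0.6988·0.3012·0.00211004) = √(0.000444085) = 0.0211.
z = (0.7167 − 0.6806)/0.0211 = 0.0361/0.0211 = 1.71.
Two-sided p-value ≈ 2·Φ(−1.714) = 0.0866.

z = 1.71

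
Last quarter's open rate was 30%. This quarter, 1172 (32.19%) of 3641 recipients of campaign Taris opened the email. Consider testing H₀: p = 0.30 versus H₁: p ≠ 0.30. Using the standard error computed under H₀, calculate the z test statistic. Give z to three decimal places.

p̂ = 1172/3641 = 0.321890.
Standard error under H₀: √(0.3×0.7/3641) = 0.007595.
z = (0.321890 − 0.3)/0.007595 = 0.021890/0.007595 = 2.882.
Two-sided p-value ≈ 2·Φ(−2.882) = 0.0039.

z = 2.882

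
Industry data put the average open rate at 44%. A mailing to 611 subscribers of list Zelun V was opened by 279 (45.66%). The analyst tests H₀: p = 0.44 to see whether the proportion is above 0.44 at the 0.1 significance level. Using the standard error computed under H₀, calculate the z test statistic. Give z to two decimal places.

z = 0.83

p̂ = 279/611 ≈ 0.4566.
Standard error under H₀: √(0.44×0.56/611) = 0.0201.
z = (0.4566 − 0.44)/0.0201 = 0.0166/0.0201 = 0.83.
p-value = P(Z > 0.828) ≈ 0.2038, so at α = 0.1 we fail to reject H₀.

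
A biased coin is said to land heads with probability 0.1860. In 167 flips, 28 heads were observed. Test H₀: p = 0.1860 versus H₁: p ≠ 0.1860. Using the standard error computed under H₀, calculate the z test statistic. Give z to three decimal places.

z = -0.609

p̂ = 28/167 ≈ 0.16766.
SE = √(p₀(1−p₀)/n) = √(0.1514/167) = 0.03011.
z = (0.16766 − 0.186)/0.03011 = -0.01834/0.03011 = -0.609.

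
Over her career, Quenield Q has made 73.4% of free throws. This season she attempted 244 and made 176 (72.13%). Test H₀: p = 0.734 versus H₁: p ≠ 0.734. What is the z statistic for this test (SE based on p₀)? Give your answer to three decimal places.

p̂ = 176/244 ≈ 0.72131.
Standard error under H₀: √(0.734×0.266/244) = 0.02829.
z = (0.72131 − 0.734)/0.02829 = -0.01269/0.02829 = -0.449.

z = -0.449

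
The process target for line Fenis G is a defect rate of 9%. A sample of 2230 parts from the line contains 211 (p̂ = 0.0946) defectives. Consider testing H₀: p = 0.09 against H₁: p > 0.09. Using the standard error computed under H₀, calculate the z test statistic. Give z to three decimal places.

p̂ = 211/2230 ≈ 0.09462.
SE = √(p₀(1−p₀)/n) = √(0.0819/2230) = 0.00606.
z = (0.09462 − 0.09)/0.00606 = 0.00462/0.00606 = 0.762.
p-value = P(Z > 0.762) ≈ 0.2230.

z = 0.762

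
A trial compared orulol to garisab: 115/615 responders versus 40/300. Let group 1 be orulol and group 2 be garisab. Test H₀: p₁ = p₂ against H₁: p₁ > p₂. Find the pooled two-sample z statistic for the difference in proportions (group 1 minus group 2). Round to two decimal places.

z = 2.03

p̂₁ = 115/615 = 0.1870, p̂₂ = 40/300 = 0.1333.
Pooled p̂ = (115+40)/(615+300) = 155/915 = 0.1694.
SE = √(p̂(1−p̂)(1/n₁+1/n₂)) = √(0.1694·0.8306·0.00495935) = √(0.000697795) = 0.0264.
z = (0.1870 − 0.1333)/0.0264 = 0.0537/0.0264 = 2.03.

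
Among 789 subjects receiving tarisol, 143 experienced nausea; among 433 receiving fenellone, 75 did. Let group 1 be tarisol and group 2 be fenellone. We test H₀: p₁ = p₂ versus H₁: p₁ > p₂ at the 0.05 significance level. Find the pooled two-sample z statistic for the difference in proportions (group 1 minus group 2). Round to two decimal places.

z = 0.35

p̂₁ = 143/789 = 0.1812, p̂₂ = 75/433 = 0.1732.
Pooled p̂ = (143+75)/(789+433) = 218/1222 = 0.1784.
SE = √(0.146571 × 0.0035769) = 0.0229.
z = (0.1812 − 0.1732)/0.0229 = 0.0080/0.0229 = 0.35.
p-value = P(Z > 0.351) ≈ 0.3629. With α = 0.05, fail to reject H₀.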